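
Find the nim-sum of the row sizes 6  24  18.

12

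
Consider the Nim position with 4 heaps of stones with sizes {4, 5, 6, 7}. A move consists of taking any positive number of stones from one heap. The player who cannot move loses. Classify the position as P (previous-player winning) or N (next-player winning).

In binary:
  100  (4)
  101  (5)
  110  (6)
  111  (7)
  ---
  000  (0)
The nim-sum is 0, so this is a P-position: the player to move is in a losing position under optimal play.

P-position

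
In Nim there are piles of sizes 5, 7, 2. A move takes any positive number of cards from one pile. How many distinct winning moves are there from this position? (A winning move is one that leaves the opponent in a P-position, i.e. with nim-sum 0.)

Write each in binary and XOR column by column:
  101  (5)
  111  (7)
  010  (2)
  ---
  000  (0)
The nim-sum is already 0, so every move leaves a nonzero nim-sum — there are no winning moves.

0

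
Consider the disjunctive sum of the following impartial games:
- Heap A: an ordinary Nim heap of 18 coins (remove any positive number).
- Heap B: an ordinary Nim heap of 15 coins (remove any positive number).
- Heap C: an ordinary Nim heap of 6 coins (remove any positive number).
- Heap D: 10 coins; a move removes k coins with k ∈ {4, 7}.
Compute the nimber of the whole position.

Heap A is a plain Nim heap of size 18, so its Grundy value is 18.
Heap B is a plain Nim heap of size 15, so its Grundy value is 15.
Heap C is a plain Nim heap of size 6, so its Grundy value is 6.
Build the Grundy sequence for heap D with g(k) = mex{g(k−s) : s ∈ {4, 7}, s ≤ k}:
k:     0  1  2  3  4  5  6  7  8  9 10
g(k):  0  0  0  0  1  1  1  1  2  2  2
So g(10) = 2.
The value of a disjunctive sum is the nim-sum of the parts.
Combined value = 18 ⊕ 15 ⊕ 6 ⊕ 2 = 25.

25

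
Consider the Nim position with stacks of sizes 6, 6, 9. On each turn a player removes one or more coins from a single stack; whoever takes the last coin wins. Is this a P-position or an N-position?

Compute the nim-sum pairwise:
6 XOR 6 = 0
0 XOR 9 = 9
The nim-sum is 9 ≠ 0, so this is an N-position: the player to move can win.

N-position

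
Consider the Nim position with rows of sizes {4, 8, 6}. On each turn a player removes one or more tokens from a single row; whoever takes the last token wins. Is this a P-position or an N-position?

N-position

In binary:
  0100  (4)
  1000  (8)
  0110  (6)
  ----
  1010  (10)
The nim-sum is 10 ≠ 0, so this is an N-position: the player to move can win.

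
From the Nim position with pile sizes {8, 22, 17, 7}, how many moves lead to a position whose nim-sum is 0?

1

In binary:
  01000  (8)
  10110  (22)
  10001  (17)
  00111  (7)
  -----
  01000  (8)
The overall nim-sum is X = 8. A pile of size p has a winning move iff p XOR X < p (reduce it to p XOR X).
  8: 8 XOR 8 = 0 < 8 — winning move (to 0).
  22: 22 XOR 8 = 30 ≥ 22 — no move.
  17: 17 XOR 8 = 25 ≥ 17 — no move.
  7: 7 XOR 8 = 15 ≥ 7 — no move.
That gives 1 winning move.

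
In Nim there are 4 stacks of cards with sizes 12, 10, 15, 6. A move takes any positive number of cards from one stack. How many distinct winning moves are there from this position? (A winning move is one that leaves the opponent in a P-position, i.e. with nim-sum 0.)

In binary:
  1100  (12)
  1010  (10)
  1111  (15)
  0110  (6)
  ----
  1111  (15)
The overall nim-sum is X = 15. A stack of size p has a winning move iff p XOR X < p (reduce it to p XOR X).
  12: 12 XOR 15 = 3 < 12 — winning move (to 3).
  10: 10 XOR 15 = 5 < 10 — winning move (to 5).
  15: 15 XOR 15 = 0 < 15 — winning move (to 0).
  6: 6 XOR 15 = 9 ≥ 6 — no move.
That gives 3 winning moves.

3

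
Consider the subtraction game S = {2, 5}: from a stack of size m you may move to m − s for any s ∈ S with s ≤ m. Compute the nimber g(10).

Grundy values for subtraction set {2, 5}:
k:     0  1  2  3  4  5  6  7  8  9 10
g(k):  0  0  1  1  0  2  1  0  0  1  1
So g(10) = 1.

1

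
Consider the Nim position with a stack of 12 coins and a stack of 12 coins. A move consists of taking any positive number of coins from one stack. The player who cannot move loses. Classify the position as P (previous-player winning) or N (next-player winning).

P-position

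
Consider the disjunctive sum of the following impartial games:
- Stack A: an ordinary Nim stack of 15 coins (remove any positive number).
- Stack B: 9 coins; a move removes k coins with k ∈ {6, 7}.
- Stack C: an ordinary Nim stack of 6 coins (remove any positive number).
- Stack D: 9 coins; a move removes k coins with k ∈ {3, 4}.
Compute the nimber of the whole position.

Stack A is a plain Nim stack of size 15, so its Grundy value is 15.
Grundy values for stack B (subtraction set {6, 7}):
k:     0  1  2  3  4  5  6  7  8  9
g(k):  0  0  0  0  0  0  1  1  1  1
So g(9) = 1.
Stack C is a plain Nim stack of size 6, so its Grundy value is 6.
Build the Grundy sequence for stack D with g(k) = mex{g(k−s) : s ∈ {3, 4}, s ≤ k}:
k:     0  1  2  3  4  5  6  7  8  9
g(k):  0  0  0  1  1  1  2  0  0  0
So g(9) = 0.
By the Sprague-Grundy theorem, the Grundy value of a sum of independent games is the XOR of the component values.
Combined value = 15 XOR 1 XOR 6 XOR 0 = 8.

8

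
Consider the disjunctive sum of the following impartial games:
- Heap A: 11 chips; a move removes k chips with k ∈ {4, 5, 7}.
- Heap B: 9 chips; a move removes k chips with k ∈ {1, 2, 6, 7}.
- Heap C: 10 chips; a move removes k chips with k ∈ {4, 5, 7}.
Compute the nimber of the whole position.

3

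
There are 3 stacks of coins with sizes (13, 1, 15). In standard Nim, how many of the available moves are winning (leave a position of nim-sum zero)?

Compute the nim-sum pairwise:
13 XOR 1 = 12
12 XOR 15 = 3
The overall nim-sum is X = 3. A stack of size p has a winning move iff p XOR X < p (reduce it to p XOR X).
  13: 13 XOR 3 = 14 ≥ 13 — no move.
  1: 1 XOR 3 = 2 ≥ 1 — no move.
  15: 15 XOR 3 = 12 < 15 — winning move (to 12).
That gives 1 winning move.

1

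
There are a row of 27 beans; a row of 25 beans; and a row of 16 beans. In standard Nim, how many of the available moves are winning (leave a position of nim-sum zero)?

Bitwise XOR of the heap sizes:
  11011  (27)
  11001  (25)
  10000  (16)
  -----
  10010  (18)
The overall nim-sum is X = 18. A row of size p has a winning move iff p XOR X < p (reduce it to p XOR X).
  27: 27 XOR 18 = 9 < 27 — winning move (to 9).
  25: 25 XOR 18 = 11 < 25 — winning move (to 11).
  16: 16 XOR 18 = 2 < 16 — winning move (to 2).
That gives 3 winning moves.

3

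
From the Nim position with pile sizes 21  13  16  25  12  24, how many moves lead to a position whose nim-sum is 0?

3

Compute the nim-sum pairwise:
21 ^ 13 = 24
24 ^ 16 = 8
8 ^ 25 = 17
17 ^ 12 = 29
29 ^ 24 = 5
The overall nim-sum is X = 5. A pile of size p has a winning move iff p XOR X < p (reduce it to p XOR X).
  21: 21 XOR 5 = 16 < 21 — winning move (to 16).
  13: 13 XOR 5 = 8 < 13 — winning move (to 8).
  16: 16 XOR 5 = 21 ≥ 16 — no move.
  25: 25 XOR 5 = 28 ≥ 25 — no move.
  12: 12 XOR 5 = 9 < 12 — winning move (to 9).
  24: 24 XOR 5 = 29 ≥ 24 — no move.
That gives 3 winning moves.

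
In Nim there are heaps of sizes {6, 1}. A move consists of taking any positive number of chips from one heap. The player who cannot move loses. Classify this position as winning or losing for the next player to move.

Winning position

Nim-sum: 6 XOR 1 = 7.
The nim-sum is 7 ≠ 0, so this is an N-position: the player to move can win.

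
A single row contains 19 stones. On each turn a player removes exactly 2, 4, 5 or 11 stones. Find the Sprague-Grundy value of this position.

Build the Grundy sequence with g(k) = mex{g(k−s) : s ∈ {2, 4, 5, 11}, s ≤ k}:
k:     0  1  2  3  4  5  6  7  8  9 10 11 12 13 14 15 16 17 18 19
g(k):  0  0  1  1  2  2  3  0  0  1  1  2  2  3  0  0  1  1  2  2
So g(19) = 2.

2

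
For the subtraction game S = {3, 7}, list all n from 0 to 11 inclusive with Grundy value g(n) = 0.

Grundy values for subtraction set {3, 7}:
k:     0  1  2  3  4  5  6  7  8  9 10 11
g(k):  0  0  0  1  1  1  0  2  2  1  0  0
The P-positions (g = 0) in 0..11 are 0, 1, 2, 6, 10, 11.

0, 1, 2, 6, 10, 11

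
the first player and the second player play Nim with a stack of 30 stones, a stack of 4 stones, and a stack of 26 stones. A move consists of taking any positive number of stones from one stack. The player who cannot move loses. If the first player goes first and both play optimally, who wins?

the second player wins

Nim-sum: 30 XOR 4 XOR 26 = 0.
The nim-sum is 0, so this is a P-position: the player to move is in a losing position under optimal play; the first player is about to move from it and so loses — the second player wins.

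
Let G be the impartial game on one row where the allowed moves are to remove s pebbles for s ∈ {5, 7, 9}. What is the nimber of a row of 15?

0

Build the Grundy sequence with g(k) = mex{g(k−s) : s ∈ {5, 7, 9}, s ≤ k}:
k:     0  1  2  3  4  5  6  7  8  9 10 11 12 13 14 15
g(k):  0  0  0  0  0  1  1  1  1  1  2  2  2  2  0  0
So g(15) = 0.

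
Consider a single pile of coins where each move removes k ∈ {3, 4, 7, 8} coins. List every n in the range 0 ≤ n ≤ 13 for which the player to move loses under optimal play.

0, 1, 2, 11, 12, 13

Compute g(0), g(1), … for moves {3, 4, 7, 8}:
k:     0  1  2  3  4  5  6  7  8  9 10 11 12 13
g(k):  0  0  0  1  1  1  2  2  2  3  3  0  0  0
The P-positions (g = 0) in 0..13 are 0, 1, 2, 11, 12, 13.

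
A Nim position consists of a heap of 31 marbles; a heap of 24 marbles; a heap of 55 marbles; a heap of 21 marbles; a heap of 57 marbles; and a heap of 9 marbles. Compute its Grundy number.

21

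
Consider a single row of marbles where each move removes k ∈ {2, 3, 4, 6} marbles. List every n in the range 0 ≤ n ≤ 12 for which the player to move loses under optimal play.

0, 1, 8, 9

Compute g(0), g(1), … for moves {2, 3, 4, 6}:
k:     0  1  2  3  4  5  6  7  8  9 10 11 12
g(k):  0  0  1  1  2  2  3  3  0  0  1  1  2
The P-positions (g = 0) in 0..12 are 0, 1, 8, 9.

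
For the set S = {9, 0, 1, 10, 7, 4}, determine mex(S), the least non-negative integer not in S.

2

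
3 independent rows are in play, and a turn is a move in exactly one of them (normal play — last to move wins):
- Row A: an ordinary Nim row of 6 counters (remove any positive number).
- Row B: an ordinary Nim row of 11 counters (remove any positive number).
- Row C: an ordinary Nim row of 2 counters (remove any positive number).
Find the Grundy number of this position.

15

Row A is a plain Nim row of size 6, so its Grundy value is 6.
Row B is a plain Nim row of size 11, so its Grundy value is 11.
Row C is a plain Nim row of size 2, so its Grundy value is 2.
The value of a disjunctive sum is the nim-sum of the parts.
Combined value = 6 ⊕ 11 ⊕ 2 = 15.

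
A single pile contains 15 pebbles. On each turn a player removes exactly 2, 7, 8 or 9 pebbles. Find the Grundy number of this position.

0

Grundy values for subtraction set {2, 7, 8, 9}:
k:     0  1  2  3  4  5  6  7  8  9 10 11 12 13 14 15
g(k):  0  0  1  1  0  0  1  1  2  2  3  3  2  2  3  0
So g(15) = 0.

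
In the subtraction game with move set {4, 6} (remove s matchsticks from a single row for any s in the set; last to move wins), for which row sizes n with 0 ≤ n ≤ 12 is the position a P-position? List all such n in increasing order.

0, 1, 2, 3, 10, 11, 12

Build the Grundy sequence with g(k) = mex{g(k−s) : s ∈ {4, 6}, s ≤ k}:
g(0) = mex{} = 0
g(1) = mex{} = 0
g(2) = mex{} = 0
g(3) = mex{} = 0
g(4) = mex{0} = 1
g(5) = mex{0} = 1
g(6) = mex{0} = 1
g(7) = mex{0} = 1
g(8) = mex{0,1} = 2
g(9) = mex{0,1} = 2
g(10) = mex{1} = 0
g(11) = mex{1} = 0
g(12) = mex{1,2} = 0
The P-positions (g = 0) in 0..12 are 0, 1, 2, 3, 10, 11, 12.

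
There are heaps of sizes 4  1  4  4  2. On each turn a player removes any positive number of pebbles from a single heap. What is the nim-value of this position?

Compute the nim-sum pairwise:
4 ⊕ 1 = 5
5 ⊕ 4 = 1
1 ⊕ 4 = 5
5 ⊕ 2 = 7

7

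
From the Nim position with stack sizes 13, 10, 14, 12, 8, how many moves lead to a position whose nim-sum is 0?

Compute the nim-sum pairwise:
13 ⊕ 10 = 7
7 ⊕ 14 = 9
9 ⊕ 12 = 5
5 ⊕ 8 = 13
The overall nim-sum is X = 13. A stack of size p has a winning move iff p XOR X < p (reduce it to p XOR X).
  13: 13 XOR 13 = 0 < 13 — winning move (to 0).
  10: 10 XOR 13 = 7 < 10 — winning move (to 7).
  14: 14 XOR 13 = 3 < 14 — winning move (to 3).
  12: 12 XOR 13 = 1 < 12 — winning move (to 1).
  8: 8 XOR 13 = 5 < 8 — winning move (to 5).
That gives 5 winning moves.

5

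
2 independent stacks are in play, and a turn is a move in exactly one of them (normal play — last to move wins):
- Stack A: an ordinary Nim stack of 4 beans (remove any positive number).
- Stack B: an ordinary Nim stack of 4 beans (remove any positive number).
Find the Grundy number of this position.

0

Stack A is a plain Nim stack of size 4, so its Grundy value is 4.
Stack B is a plain Nim stack of size 4, so its Grundy value is 4.
The value of a disjunctive sum is the nim-sum of the parts.
Combined value = 4 XOR 4 = 0.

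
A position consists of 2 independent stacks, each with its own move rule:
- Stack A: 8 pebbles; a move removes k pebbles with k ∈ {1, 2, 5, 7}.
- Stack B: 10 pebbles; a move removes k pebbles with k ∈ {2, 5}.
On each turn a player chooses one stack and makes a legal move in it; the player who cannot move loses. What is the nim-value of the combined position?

3

For stack A, compute g(0), g(1), … with moves {1, 2, 5, 7}:
k:     0  1  2  3  4  5  6  7  8
g(k):  0  1  2  0  1  2  0  1  2
So g(8) = 2.
For stack B, compute g(0), g(1), … with moves {2, 5}:
k:     0  1  2  3  4  5  6  7  8  9 10
g(k):  0  0  1  1  0  2  1  0  0  1  1
So g(10) = 1.
By the Sprague-Grundy theorem, the Grundy value of a sum of independent games is the XOR of the component values.
Combined value = 2 XOR 1 = 3.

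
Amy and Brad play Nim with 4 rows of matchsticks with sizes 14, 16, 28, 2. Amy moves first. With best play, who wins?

Brad wins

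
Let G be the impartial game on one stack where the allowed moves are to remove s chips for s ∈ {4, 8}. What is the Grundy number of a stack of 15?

0

Grundy values for subtraction set {4, 8}:
k:     0  1  2  3  4  5  6  7  8  9 10 11 12 13 14 15
g(k):  0  0  0  0  1  1  1  1  2  2  2  2  0  0  0  0
So g(15) = 0.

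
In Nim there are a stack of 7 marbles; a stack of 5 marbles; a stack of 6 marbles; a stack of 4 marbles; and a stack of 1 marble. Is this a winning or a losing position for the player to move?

Winning position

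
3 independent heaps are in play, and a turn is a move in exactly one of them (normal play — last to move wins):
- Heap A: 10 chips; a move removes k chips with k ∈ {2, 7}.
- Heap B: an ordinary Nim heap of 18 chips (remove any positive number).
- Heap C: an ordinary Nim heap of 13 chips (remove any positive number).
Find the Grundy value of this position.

31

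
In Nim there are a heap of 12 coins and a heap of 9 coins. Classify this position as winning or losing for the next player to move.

Winning position

Bitwise XOR of the heap sizes:
  1100  (12)
  1001  (9)
  ----
  0101  (5)
The nim-sum is 5 ≠ 0, so this is an N-position: the player to move can win.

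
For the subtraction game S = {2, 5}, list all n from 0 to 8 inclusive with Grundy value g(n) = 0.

0, 1, 4, 7, 8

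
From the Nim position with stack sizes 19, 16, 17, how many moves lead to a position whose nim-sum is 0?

Nim-sum: 19 ^ 16 ^ 17 = 18.
The overall nim-sum is X = 18. A stack of size p has a winning move iff p XOR X < p (reduce it to p XOR X).
  19: 19 XOR 18 = 1 < 19 — winning move (to 1).
  16: 16 XOR 18 = 2 < 16 — winning move (to 2).
  17: 17 XOR 18 = 3 < 17 — winning move (to 3).
That gives 3 winning moves.

3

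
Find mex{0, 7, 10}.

1

0 is in the set but 1 is not, so the mex is 1.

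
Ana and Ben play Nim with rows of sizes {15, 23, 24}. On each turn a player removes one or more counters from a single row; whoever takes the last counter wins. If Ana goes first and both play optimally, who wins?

Nim-sum: 15 ^ 23 ^ 24 = 0.
The nim-sum is 0, so this is a P-position: the player to move is in a losing position under optimal play; Ana is about to move from it and so loses — Ben wins.

Ben wins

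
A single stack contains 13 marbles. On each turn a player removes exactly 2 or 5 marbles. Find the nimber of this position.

1

Grundy values for subtraction set {2, 5}:
g(0) = mex{} = 0
g(1) = mex{} = 0
g(2) = mex{0} = 1
g(3) = mex{0} = 1
g(4) = mex{1} = 0
g(5) = mex{0,1} = 2
g(6) = mex{0} = 1
g(7) = mex{1,2} = 0
g(8) = mex{1} = 0
g(9) = mex{0} = 1
g(10) = mex{0,2} = 1
g(11) = mex{1} = 0
g(12) = mex{0,1} = 2
g(13) = mex{0} = 1
So g(13) = 1.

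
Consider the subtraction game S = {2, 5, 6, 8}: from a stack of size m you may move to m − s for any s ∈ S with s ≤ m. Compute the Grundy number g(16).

1

Grundy values for subtraction set {2, 5, 6, 8}:
k:     0  1  2  3  4  5  6  7  8  9 10 11 12 13 14 15 16
g(k):  0  0  1  1  0  2  1  3  2  2  3  0  2  1  0  0  1
So g(16) = 1.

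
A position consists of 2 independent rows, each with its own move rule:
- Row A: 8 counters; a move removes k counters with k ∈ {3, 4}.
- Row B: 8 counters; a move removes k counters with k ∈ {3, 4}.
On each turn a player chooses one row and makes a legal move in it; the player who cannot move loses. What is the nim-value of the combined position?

0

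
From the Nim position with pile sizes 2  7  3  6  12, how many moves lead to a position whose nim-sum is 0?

Write each in binary and XOR column by column:
  0010  (2)
  0111  (7)
  0011  (3)
  0110  (6)
  1100  (12)
  ----
  1100  (12)
The overall nim-sum is X = 12. A pile of size p has a winning move iff p XOR X < p (reduce it to p XOR X).
  2: 2 XOR 12 = 14 ≥ 2 — no move.
  7: 7 XOR 12 = 11 ≥ 7 — no move.
  3: 3 XOR 12 = 15 ≥ 3 — no move.
  6: 6 XOR 12 = 10 ≥ 6 — no move.
  12: 12 XOR 12 = 0 < 12 — winning move (to 0).
That gives 1 winning move.

1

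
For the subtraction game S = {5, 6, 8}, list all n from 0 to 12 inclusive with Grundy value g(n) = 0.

Grundy values for subtraction set {5, 6, 8}:
g(0) = mex{} = 0
g(1) = mex{} = 0
g(2) = mex{} = 0
g(3) = mex{} = 0
g(4) = mex{} = 0
g(5) = mex{0} = 1
g(6) = mex{0} = 1
g(7) = mex{0} = 1
g(8) = mex{0} = 1
g(9) = mex{0} = 1
g(10) = mex{0,1} = 2
g(11) = mex{0,1} = 2
g(12) = mex{0,1} = 2
The P-positions (g = 0) in 0..12 are 0, 1, 2, 3, 4.

0, 1, 2, 3, 4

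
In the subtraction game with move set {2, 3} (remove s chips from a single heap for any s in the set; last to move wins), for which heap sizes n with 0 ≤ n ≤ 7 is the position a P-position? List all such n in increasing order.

Grundy values for subtraction set {2, 3}:
k:     0  1  2  3  4  5  6  7
g(k):  0  0  1  1  2  0  0  1
The P-positions (g = 0) in 0..7 are 0, 1, 5, 6.

0, 1, 5, 6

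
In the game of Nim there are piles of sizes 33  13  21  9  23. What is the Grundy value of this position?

Write each in binary and XOR column by column:
  100001  (33)
  001101  (13)
  010101  (21)
  001001  (9)
  010111  (23)
  ------
  100111  (39)

39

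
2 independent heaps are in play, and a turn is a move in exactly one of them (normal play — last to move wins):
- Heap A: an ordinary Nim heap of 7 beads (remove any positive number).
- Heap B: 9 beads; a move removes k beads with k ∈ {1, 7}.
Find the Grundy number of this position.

6

Heap A is a plain Nim heap of size 7, so its Grundy value is 7.
Grundy values for heap B (subtraction set {1, 7}):
g(0) = mex{} = 0
g(1) = mex{0} = 1
g(2) = mex{1} = 0
g(3) = mex{0} = 1
g(4) = mex{1} = 0
g(5) = mex{0} = 1
g(6) = mex{1} = 0
g(7) = mex{0} = 1
g(8) = mex{1} = 0
g(9) = mex{0} = 1
So g(9) = 1.
The value of a disjunctive sum is the nim-sum of the parts.
Combined value = 7 ⊕ 1 = 6.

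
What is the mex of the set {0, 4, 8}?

0 is in the set but 1 is not, so the mex is 1.

1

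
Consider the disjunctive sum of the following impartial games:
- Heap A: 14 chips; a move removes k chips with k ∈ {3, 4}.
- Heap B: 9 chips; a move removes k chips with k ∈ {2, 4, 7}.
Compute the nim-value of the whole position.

Grundy values for heap A (subtraction set {3, 4}):
g(0) = mex{} = 0
g(1) = mex{} = 0
g(2) = mex{} = 0
g(3) = mex{0} = 1
g(4) = mex{0} = 1
g(5) = mex{0} = 1
g(6) = mex{0,1} = 2
g(7) = mex{1} = 0
g(8) = mex{1} = 0
g(9) = mex{1,2} = 0
g(10) = mex{0,2} = 1
g(11) = mex{0} = 1
g(12) = mex{0} = 1
g(13) = mex{0,1} = 2
g(14) = mex{1} = 0
So g(14) = 0.
Build the Grundy sequence for heap B with g(k) = mex{g(k−s) : s ∈ {2, 4, 7}, s ≤ k}:
g(0) = mex{} = 0
g(1) = mex{} = 0
g(2) = mex{0} = 1
g(3) = mex{0} = 1
g(4) = mex{0,1} = 2
g(5) = mex{0,1} = 2
g(6) = mex{1,2} = 0
g(7) = mex{0,1,2} = 3
g(8) = mex{0,2} = 1
g(9) = mex{1,2,3} = 0
So g(9) = 0.
The value of a disjunctive sum is the nim-sum of the parts.
Combined value = 0 XOR 0 = 0.

0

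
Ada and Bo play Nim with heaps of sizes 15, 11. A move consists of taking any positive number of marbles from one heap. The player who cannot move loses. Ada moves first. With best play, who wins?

Ada wins

Compute the nim-sum pairwise:
15 ⊕ 11 = 4
The nim-sum is 4 ≠ 0, so this is an N-position: the player to move can win; Ada has a winning move.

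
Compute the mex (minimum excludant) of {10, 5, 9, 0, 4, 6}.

1

0 is in the set but 1 is not, so the mex is 1.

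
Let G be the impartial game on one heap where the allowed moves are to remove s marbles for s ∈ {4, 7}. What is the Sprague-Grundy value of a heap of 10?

2

Grundy values for subtraction set {4, 7}:
g(0) = mex{} = 0
g(1) = mex{} = 0
g(2) = mex{} = 0
g(3) = mex{} = 0
g(4) = mex{0} = 1
g(5) = mex{0} = 1
g(6) = mex{0} = 1
g(7) = mex{0} = 1
g(8) = mex{0,1} = 2
g(9) = mex{0,1} = 2
g(10) = mex{0,1} = 2
So g(10) = 2.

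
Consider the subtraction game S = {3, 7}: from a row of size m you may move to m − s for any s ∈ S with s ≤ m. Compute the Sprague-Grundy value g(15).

Build the Grundy sequence with g(k) = mex{g(k−s) : s ∈ {3, 7}, s ≤ k}:
k:     0  1  2  3  4  5  6  7  8  9 10 11 12 13 14 15
g(k):  0  0  0  1  1  1  0  2  2  1  0  0  0  1  1  1
So g(15) = 1.

1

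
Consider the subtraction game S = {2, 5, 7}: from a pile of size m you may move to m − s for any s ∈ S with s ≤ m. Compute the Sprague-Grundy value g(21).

Compute g(0), g(1), … for moves {2, 5, 7}:
k:     0  1  2  3  4  5  6  7  8  9 10 11 12 13 14 15 16 17 18 19 20 21
g(k):  0  0  1  1  0  2  1  3  2  2  0  3  1  0  0  1  1  2  2  3  3  2
So g(21) = 2.

2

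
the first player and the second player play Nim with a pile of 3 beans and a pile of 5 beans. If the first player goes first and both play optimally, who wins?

Nim-sum: 3 ^ 5 = 6.
The nim-sum is 6 ≠ 0, so this is an N-position: the player to move can win; the first player has a winning move.

the first player wins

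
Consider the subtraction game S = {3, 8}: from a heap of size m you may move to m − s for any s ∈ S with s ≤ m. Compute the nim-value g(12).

Grundy values for subtraction set {3, 8}:
g(0) = mex{} = 0
g(1) = mex{} = 0
g(2) = mex{} = 0
g(3) = mex{0} = 1
g(4) = mex{0} = 1
g(5) = mex{0} = 1
g(6) = mex{1} = 0
g(7) = mex{1} = 0
g(8) = mex{0,1} = 2
g(9) = mex{0} = 1
g(10) = mex{0} = 1
g(11) = mex{1,2} = 0
g(12) = mex{1} = 0
So g(12) = 0.

0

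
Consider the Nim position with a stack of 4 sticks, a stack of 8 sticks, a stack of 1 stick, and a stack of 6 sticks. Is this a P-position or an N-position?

N-position

Nim-sum: 4 ⊕ 8 ⊕ 1 ⊕ 6 = 11.
The nim-sum is 11 ≠ 0, so this is an N-position: the player to move can win.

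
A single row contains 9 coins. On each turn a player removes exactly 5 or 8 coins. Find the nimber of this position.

1

Grundy values for subtraction set {5, 8}:
g(0) = mex{} = 0
g(1) = mex{} = 0
g(2) = mex{} = 0
g(3) = mex{} = 0
g(4) = mex{} = 0
g(5) = mex{0} = 1
g(6) = mex{0} = 1
g(7) = mex{0} = 1
g(8) = mex{0} = 1
g(9) = mex{0} = 1
So g(9) = 1.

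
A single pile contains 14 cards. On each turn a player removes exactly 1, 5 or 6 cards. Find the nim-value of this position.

Grundy values for subtraction set {1, 5, 6}:
k:     0  1  2  3  4  5  6  7  8  9 10 11 12 13 14
g(k):  0  1  0  1  0  1  2  3  2  3  2  0  1  0  1
So g(14) = 1.

1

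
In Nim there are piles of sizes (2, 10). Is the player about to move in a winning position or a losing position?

Winning position

Compute the nim-sum pairwise:
2 ^ 10 = 8
The nim-sum is 8 ≠ 0, so this is an N-position: the player to move can win.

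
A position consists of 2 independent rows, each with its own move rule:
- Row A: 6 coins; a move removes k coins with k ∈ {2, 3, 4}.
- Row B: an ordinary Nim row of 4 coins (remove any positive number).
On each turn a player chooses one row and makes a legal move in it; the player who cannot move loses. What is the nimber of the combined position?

4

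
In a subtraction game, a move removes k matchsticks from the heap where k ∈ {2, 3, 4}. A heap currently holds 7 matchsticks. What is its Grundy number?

0

Compute g(0), g(1), … for moves {2, 3, 4}:
g(0) = mex{} = 0
g(1) = mex{} = 0
g(2) = mex{0} = 1
g(3) = mex{0} = 1
g(4) = mex{0,1} = 2
g(5) = mex{0,1} = 2
g(6) = mex{1,2} = 0
g(7) = mex{1,2} = 0
So g(7) = 0.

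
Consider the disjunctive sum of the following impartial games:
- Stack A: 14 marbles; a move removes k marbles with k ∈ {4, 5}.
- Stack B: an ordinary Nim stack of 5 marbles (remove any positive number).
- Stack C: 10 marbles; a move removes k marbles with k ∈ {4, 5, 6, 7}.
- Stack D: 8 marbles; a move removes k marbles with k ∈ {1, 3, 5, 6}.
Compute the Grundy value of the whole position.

4

Grundy values for stack A (subtraction set {4, 5}):
g(0) = mex{} = 0
g(1) = mex{} = 0
g(2) = mex{} = 0
g(3) = mex{} = 0
g(4) = mex{0} = 1
g(5) = mex{0} = 1
g(6) = mex{0} = 1
g(7) = mex{0} = 1
g(8) = mex{0,1} = 2
g(9) = mex{1} = 0
g(10) = mex{1} = 0
g(11) = mex{1} = 0
g(12) = mex{1,2} = 0
g(13) = mex{0,2} = 1
g(14) = mex{0} = 1
So g(14) = 1.
Stack B is a plain Nim stack of size 5, so its Grundy value is 5.
Grundy values for stack C (subtraction set {4, 5, 6, 7}):
k:     0  1  2  3  4  5  6  7  8  9 10
g(k):  0  0  0  0  1  1  1  1  2  2  2
So g(10) = 2.
Build the Grundy sequence for stack D with g(k) = mex{g(k−s) : s ∈ {1, 3, 5, 6}, s ≤ k}:
k:     0  1  2  3  4  5  6  7  8
g(k):  0  1  0  1  0  1  2  3  2
So g(8) = 2.
The value of a disjunctive sum is the nim-sum of the parts.
Combined value = 1 XOR 5 XOR 2 XOR 2 = 4.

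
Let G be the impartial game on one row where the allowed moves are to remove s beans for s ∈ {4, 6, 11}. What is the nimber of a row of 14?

Compute g(0), g(1), … for moves {4, 6, 11}:
k:     0  1  2  3  4  5  6  7  8  9 10 11 12 13 14
g(k):  0  0  0  0  1  1  1  1  2  2  0  2  3  3  1
So g(14) = 1.

1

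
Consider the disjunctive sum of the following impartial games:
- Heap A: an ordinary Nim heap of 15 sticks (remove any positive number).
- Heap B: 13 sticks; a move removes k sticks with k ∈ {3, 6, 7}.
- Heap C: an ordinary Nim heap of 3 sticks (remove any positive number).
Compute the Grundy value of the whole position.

Heap A is a plain Nim heap of size 15, so its Grundy value is 15.
Build the Grundy sequence for heap B with g(k) = mex{g(k−s) : s ∈ {3, 6, 7}, s ≤ k}:
k:     0  1  2  3  4  5  6  7  8  9 10 11 12 13
g(k):  0  0  0  1  1  1  2  2  2  3  0  0  0  1
So g(13) = 1.
Heap C is a plain Nim heap of size 3, so its Grundy value is 3.
By the Sprague-Grundy theorem, the Grundy value of a sum of independent games is the XOR of the component values.
Combined value = 15 XOR 1 XOR 3 = 13.

13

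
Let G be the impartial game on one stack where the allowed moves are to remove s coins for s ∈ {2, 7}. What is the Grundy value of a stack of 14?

Build the Grundy sequence with g(k) = mex{g(k−s) : s ∈ {2, 7}, s ≤ k}:
k:     0  1  2  3  4  5  6  7  8  9 10 11 12 13 14
g(k):  0  0  1  1  0  0  1  1  2  0  0  1  1  0  0
So g(14) = 0.

0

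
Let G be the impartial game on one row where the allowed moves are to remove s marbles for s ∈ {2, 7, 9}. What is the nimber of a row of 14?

3

Build the Grundy sequence with g(k) = mex{g(k−s) : s ∈ {2, 7, 9}, s ≤ k}:
g(0) = mex{} = 0
g(1) = mex{} = 0
g(2) = mex{0} = 1
g(3) = mex{0} = 1
g(4) = mex{1} = 0
g(5) = mex{1} = 0
g(6) = mex{0} = 1
g(7) = mex{0} = 1
g(8) = mex{0,1} = 2
g(9) = mex{0,1} = 2
g(10) = mex{0,1,2} = 3
g(11) = mex{0,1,2} = 3
g(12) = mex{0,1,3} = 2
g(13) = mex{0,1,3} = 2
g(14) = mex{0,1,2} = 3
So g(14) = 3.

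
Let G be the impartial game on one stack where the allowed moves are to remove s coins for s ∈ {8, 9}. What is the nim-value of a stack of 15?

Build the Grundy sequence with g(k) = mex{g(k−s) : s ∈ {8, 9}, s ≤ k}:
k:     0  1  2  3  4  5  6  7  8  9 10 11 12 13 14 15
g(k):  0  0  0  0  0  0  0  0  1  1  1  1  1  1  1  1
So g(15) = 1.

1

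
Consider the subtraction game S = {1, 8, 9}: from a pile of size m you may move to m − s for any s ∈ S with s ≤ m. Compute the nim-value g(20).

0

Build the Grundy sequence with g(k) = mex{g(k−s) : s ∈ {1, 8, 9}, s ≤ k}:
k:     0  1  2  3  4  5  6  7  8  9 10 11 12 13 14 15 16 17 18 19 20
g(k):  0  1  0  1  0  1  0  1  2  3  2  3  2  3  2  3  0  1  0  1  0
So g(20) = 0.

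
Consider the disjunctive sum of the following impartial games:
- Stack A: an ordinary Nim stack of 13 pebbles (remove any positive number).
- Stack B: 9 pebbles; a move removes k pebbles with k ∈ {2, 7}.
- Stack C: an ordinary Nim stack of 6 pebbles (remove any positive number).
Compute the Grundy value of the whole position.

11

Stack A is a plain Nim stack of size 13, so its Grundy value is 13.
Build the Grundy sequence for stack B with g(k) = mex{g(k−s) : s ∈ {2, 7}, s ≤ k}:
k:     0  1  2  3  4  5  6  7  8  9
g(k):  0  0  1  1  0  0  1  1  2  0
So g(9) = 0.
Stack C is a plain Nim stack of size 6, so its Grundy value is 6.
The value of a disjunctive sum is the nim-sum of the parts.
Combined value = 13 ⊕ 0 ⊕ 6 = 11.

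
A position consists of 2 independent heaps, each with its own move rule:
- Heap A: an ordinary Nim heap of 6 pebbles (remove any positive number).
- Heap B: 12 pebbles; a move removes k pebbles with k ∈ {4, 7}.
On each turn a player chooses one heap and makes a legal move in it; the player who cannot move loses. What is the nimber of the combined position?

6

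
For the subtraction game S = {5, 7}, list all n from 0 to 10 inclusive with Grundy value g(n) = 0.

Grundy values for subtraction set {5, 7}:
g(0) = mex{} = 0
g(1) = mex{} = 0
g(2) = mex{} = 0
g(3) = mex{} = 0
g(4) = mex{} = 0
g(5) = mex{0} = 1
g(6) = mex{0} = 1
g(7) = mex{0} = 1
g(8) = mex{0} = 1
g(9) = mex{0} = 1
g(10) = mex{0,1} = 2
The P-positions (g = 0) in 0..10 are 0, 1, 2, 3, 4.

0, 1, 2, 3, 4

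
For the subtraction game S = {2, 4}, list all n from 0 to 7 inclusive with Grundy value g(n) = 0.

Compute g(0), g(1), … for moves {2, 4}:
k:     0  1  2  3  4  5  6  7
g(k):  0  0  1  1  2  2  0  0
The P-positions (g = 0) in 0..7 are 0, 1, 6, 7.

0, 1, 6, 7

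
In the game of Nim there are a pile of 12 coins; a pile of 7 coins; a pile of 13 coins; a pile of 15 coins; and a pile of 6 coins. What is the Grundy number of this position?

15

In binary:
  1100  (12)
  0111  (7)
  1101  (13)
  1111  (15)
  0110  (6)
  ----
  1111  (15)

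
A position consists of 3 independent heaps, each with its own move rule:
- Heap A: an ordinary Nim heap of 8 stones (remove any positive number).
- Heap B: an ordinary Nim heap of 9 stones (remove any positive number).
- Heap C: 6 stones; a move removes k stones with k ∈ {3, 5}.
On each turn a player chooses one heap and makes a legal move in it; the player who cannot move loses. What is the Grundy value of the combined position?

3

Heap A is a plain Nim heap of size 8, so its Grundy value is 8.
Heap B is a plain Nim heap of size 9, so its Grundy value is 9.
Build the Grundy sequence for heap C with g(k) = mex{g(k−s) : s ∈ {3, 5}, s ≤ k}:
k:     0  1  2  3  4  5  6
g(k):  0  0  0  1  1  1  2
So g(6) = 2.
By the Sprague-Grundy theorem, the Grundy value of a sum of independent games is the XOR of the component values.
Combined value = 8 XOR 9 XOR 2 = 3.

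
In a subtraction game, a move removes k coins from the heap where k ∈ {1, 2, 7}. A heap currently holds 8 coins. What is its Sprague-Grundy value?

2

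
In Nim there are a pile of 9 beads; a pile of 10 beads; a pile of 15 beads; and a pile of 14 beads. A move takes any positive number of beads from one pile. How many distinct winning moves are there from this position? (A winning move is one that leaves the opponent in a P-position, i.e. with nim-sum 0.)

3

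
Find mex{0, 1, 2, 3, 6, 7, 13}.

The values 0, 1, 2, 3 are all present; 4 is the first non-negative integer missing from the set.

4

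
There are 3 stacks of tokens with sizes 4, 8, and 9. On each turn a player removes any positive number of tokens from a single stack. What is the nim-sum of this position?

5

Compute the nim-sum pairwise:
4 XOR 8 = 12
12 XOR 9 = 5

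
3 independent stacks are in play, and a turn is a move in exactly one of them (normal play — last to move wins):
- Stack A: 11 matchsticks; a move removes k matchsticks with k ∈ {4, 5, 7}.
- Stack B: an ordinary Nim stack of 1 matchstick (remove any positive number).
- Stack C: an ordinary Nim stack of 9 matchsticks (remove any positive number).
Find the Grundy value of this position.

Build the Grundy sequence for stack A with g(k) = mex{g(k−s) : s ∈ {4, 5, 7}, s ≤ k}:
g(0) = mex{} = 0
g(1) = mex{} = 0
g(2) = mex{} = 0
g(3) = mex{} = 0
g(4) = mex{0} = 1
g(5) = mex{0} = 1
g(6) = mex{0} = 1
g(7) = mex{0} = 1
g(8) = mex{0,1} = 2
g(9) = mex{0,1} = 2
g(10) = mex{0,1} = 2
g(11) = mex{1} = 0
So g(11) = 0.
Stack B is a plain Nim stack of size 1, so its Grundy value is 1.
Stack C is a plain Nim stack of size 9, so its Grundy value is 9.
By the Sprague-Grundy theorem, the Grundy value of a sum of independent games is the XOR of the component values.
Combined value = 0 ⊕ 1 ⊕ 9 = 8.

8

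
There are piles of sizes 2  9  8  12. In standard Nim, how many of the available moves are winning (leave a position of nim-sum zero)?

In binary:
  0010  (2)
  1001  (9)
  1000  (8)
  1100  (12)
  ----
  1111  (15)
The overall nim-sum is X = 15. A pile of size p has a winning move iff p XOR X < p (reduce it to p XOR X).
  2: 2 XOR 15 = 13 ≥ 2 — no move.
  9: 9 XOR 15 = 6 < 9 — winning move (to 6).
  8: 8 XOR 15 = 7 < 8 — winning move (to 7).
  12: 12 XOR 15 = 3 < 12 — winning move (to 3).
That gives 3 winning moves.

3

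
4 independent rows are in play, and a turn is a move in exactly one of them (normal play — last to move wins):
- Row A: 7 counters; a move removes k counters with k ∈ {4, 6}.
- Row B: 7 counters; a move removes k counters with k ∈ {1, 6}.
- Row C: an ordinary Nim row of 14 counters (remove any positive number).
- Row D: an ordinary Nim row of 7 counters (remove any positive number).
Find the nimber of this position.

8

For row A, compute g(0), g(1), … with moves {4, 6}:
g(0) = mex{} = 0
g(1) = mex{} = 0
g(2) = mex{} = 0
g(3) = mex{} = 0
g(4) = mex{0} = 1
g(5) = mex{0} = 1
g(6) = mex{0} = 1
g(7) = mex{0} = 1
So g(7) = 1.
Build the Grundy sequence for row B with g(k) = mex{g(k−s) : s ∈ {1, 6}, s ≤ k}:
k:     0  1  2  3  4  5  6  7
g(k):  0  1  0  1  0  1  2  0
So g(7) = 0.
Row C is a plain Nim row of size 14, so its Grundy value is 14.
Row D is a plain Nim row of size 7, so its Grundy value is 7.
The value of a disjunctive sum is the nim-sum of the parts.
Combined value = 1 ⊕ 0 ⊕ 14 ⊕ 7 = 8.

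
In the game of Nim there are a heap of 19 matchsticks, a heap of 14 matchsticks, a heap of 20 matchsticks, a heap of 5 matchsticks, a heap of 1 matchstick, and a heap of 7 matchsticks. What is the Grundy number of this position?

10

In binary:
  10011  (19)
  01110  (14)
  10100  (20)
  00101  (5)
  00001  (1)
  00111  (7)
  -----
  01010  (10)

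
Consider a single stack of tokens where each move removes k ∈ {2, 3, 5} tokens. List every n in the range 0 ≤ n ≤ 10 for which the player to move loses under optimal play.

Compute g(0), g(1), … for moves {2, 3, 5}:
g(0) = mex{} = 0
g(1) = mex{} = 0
g(2) = mex{0} = 1
g(3) = mex{0} = 1
g(4) = mex{0,1} = 2
g(5) = mex{0,1} = 2
g(6) = mex{0,1,2} = 3
g(7) = mex{1,2} = 0
g(8) = mex{1,2,3} = 0
g(9) = mex{0,2,3} = 1
g(10) = mex{0,2} = 1
The P-positions (g = 0) in 0..10 are 0, 1, 7, 8.

0, 1, 7, 8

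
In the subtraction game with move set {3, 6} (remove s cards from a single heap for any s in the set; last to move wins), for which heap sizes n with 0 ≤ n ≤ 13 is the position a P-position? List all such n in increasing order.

Compute g(0), g(1), … for moves {3, 6}:
g(0) = mex{} = 0
g(1) = mex{} = 0
g(2) = mex{} = 0
g(3) = mex{0} = 1
g(4) = mex{0} = 1
g(5) = mex{0} = 1
g(6) = mex{0,1} = 2
g(7) = mex{0,1} = 2
g(8) = mex{0,1} = 2
g(9) = mex{1,2} = 0
g(10) = mex{1,2} = 0
g(11) = mex{1,2} = 0
g(12) = mex{0,2} = 1
g(13) = mex{0,2} = 1
The P-positions (g = 0) in 0..13 are 0, 1, 2, 9, 10, 11.

0, 1, 2, 9, 10, 11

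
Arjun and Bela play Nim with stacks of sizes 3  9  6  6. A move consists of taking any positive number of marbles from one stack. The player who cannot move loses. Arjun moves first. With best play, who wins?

Arjun wins

Compute the nim-sum pairwise:
3 ⊕ 9 = 10
10 ⊕ 6 = 12
12 ⊕ 6 = 10
The nim-sum is 10 ≠ 0, so this is an N-position: the player to move can win; Arjun has a winning move.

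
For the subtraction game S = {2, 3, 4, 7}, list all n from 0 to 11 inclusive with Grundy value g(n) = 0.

0, 1, 6, 11

Build the Grundy sequence with g(k) = mex{g(k−s) : s ∈ {2, 3, 4, 7}, s ≤ k}:
g(0) = mex{} = 0
g(1) = mex{} = 0
g(2) = mex{0} = 1
g(3) = mex{0} = 1
g(4) = mex{0,1} = 2
g(5) = mex{0,1} = 2
g(6) = mex{1,2} = 0
g(7) = mex{0,1,2} = 3
g(8) = mex{0,2} = 1
g(9) = mex{0,1,2,3} = 4
g(10) = mex{0,1,3} = 2
g(11) = mex{1,2,3,4} = 0
The P-positions (g = 0) in 0..11 are 0, 1, 6, 11.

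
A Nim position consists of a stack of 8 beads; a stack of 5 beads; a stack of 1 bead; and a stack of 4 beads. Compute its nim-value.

8

Compute the nim-sum pairwise:
8 ⊕ 5 = 13
13 ⊕ 1 = 12
12 ⊕ 4 = 8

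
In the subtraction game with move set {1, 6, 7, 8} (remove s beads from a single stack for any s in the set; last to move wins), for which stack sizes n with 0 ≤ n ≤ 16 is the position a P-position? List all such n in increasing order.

0, 2, 4, 13, 15

Build the Grundy sequence with g(k) = mex{g(k−s) : s ∈ {1, 6, 7, 8}, s ≤ k}:
k:     0  1  2  3  4  5  6  7  8  9 10 11 12 13 14 15 16
g(k):  0  1  0  1  0  1  2  3  2  3  2  3  4  0  1  0  1
The P-positions (g = 0) in 0..16 are 0, 2, 4, 13, 15.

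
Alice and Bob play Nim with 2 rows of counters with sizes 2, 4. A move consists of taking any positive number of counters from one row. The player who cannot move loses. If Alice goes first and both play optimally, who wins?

Alice wins

In binary:
  010  (2)
  100  (4)
  ---
  110  (6)
The nim-sum is 6 ≠ 0, so this is an N-position: the player to move can win; Alice has a winning move.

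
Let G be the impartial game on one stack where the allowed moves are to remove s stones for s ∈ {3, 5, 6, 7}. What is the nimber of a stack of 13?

Build the Grundy sequence with g(k) = mex{g(k−s) : s ∈ {3, 5, 6, 7}, s ≤ k}:
g(0) = mex{} = 0
g(1) = mex{} = 0
g(2) = mex{} = 0
g(3) = mex{0} = 1
g(4) = mex{0} = 1
g(5) = mex{0} = 1
g(6) = mex{0,1} = 2
g(7) = mex{0,1} = 2
g(8) = mex{0,1} = 2
g(9) = mex{0,1,2} = 3
g(10) = mex{1,2} = 0
g(11) = mex{1,2} = 0
g(12) = mex{1,2,3} = 0
g(13) = mex{0,2} = 1
So g(13) = 1.

1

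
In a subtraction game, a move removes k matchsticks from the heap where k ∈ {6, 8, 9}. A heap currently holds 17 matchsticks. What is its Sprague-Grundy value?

0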